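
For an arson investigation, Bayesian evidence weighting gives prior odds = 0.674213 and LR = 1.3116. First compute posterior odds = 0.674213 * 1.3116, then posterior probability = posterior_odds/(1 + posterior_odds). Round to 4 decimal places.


Bayesian evidence evaluation:
Posterior odds = prior_odds * LR = 0.674213 * 1.3116 = 0.8842978
Posterior probability = posterior_odds / (1 + posterior_odds)
= 0.8842978 / (1 + 0.8842978)
= 0.8842978 / 1.8842978
= 0.4693

0.4693


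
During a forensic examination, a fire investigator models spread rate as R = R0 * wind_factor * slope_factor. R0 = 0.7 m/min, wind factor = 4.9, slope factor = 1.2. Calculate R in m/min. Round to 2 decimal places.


Fire spread rate calculation:
R = R0 * wind_factor * slope_factor
= 0.7 * 4.9 * 1.2
= 3.43 * 1.2
= 4.12 m/min

4.12


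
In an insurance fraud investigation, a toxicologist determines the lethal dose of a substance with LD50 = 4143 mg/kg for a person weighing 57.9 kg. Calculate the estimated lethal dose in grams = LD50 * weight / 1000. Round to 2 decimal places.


Lethal dose calculation:
Lethal dose = LD50 * body_weight / 1000
= 4143 * 57.9 / 1000
= 239879.7 / 1000
= 239.88 g

239.88


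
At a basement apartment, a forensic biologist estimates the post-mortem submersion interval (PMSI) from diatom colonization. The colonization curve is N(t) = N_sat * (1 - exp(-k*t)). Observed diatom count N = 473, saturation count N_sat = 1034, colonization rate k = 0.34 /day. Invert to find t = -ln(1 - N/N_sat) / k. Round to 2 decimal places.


PMSI from diatom colonization curve:
N / N_sat = 473 / 1034 = 0.457447
1 - N/N_sat = 0.542553
ln(1 - N/N_sat) = -0.61147
t = -ln(1 - N/N_sat) / k = -(-0.61147) / 0.34 = 1.80 days

1.80


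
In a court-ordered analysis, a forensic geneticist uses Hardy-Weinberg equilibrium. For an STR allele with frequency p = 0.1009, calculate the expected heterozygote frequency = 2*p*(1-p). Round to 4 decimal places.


Hardy-Weinberg heterozygote frequency:
q = 1 - p = 1 - 0.1009 = 0.8991
2pq = 2 * 0.1009 * 0.8991 = 0.1814

0.1814


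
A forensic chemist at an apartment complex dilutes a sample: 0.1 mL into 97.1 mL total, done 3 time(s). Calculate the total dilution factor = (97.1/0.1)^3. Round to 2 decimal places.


Dilution factor calculation:
Single dilution = V_total / V_sample = 97.1 / 0.1 ≈ 971
Number of dilutions = 3
Total DF = (97.1 / 0.1)^3 (full precision, rounded at the end) = 915498611.00

915498611.00


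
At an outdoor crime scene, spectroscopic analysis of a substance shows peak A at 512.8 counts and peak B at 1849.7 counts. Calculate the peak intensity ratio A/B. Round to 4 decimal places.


Spectral peak ratio:
Peak A = 512.8 counts
Peak B = 1849.7 counts
Ratio = 512.8 / 1849.7 = 0.2772

0.2772


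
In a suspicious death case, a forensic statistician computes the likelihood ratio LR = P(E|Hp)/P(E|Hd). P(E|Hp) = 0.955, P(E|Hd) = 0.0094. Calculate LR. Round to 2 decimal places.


Likelihood ratio calculation:
LR = P(E|Hp) / P(E|Hd)
LR = 0.955 / 0.0094
LR = 101.60

101.60


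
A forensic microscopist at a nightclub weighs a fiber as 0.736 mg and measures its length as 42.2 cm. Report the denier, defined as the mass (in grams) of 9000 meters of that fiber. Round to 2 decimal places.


Denier calculation:
Mass in grams = 0.736 mg / 1000 = 0.000736 g
Length in meters = 42.2 cm / 100 = 0.422 m
Linear density = mass / length = 0.000736 / 0.422 = 0.00174408 g/m
Denier = (g/m) * 9000 = 0.00174408 * 9000 = 15.70

15.70


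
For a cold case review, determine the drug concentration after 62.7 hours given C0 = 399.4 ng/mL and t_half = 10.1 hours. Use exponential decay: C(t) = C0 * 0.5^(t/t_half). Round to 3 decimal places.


Drug concentration decay:
Number of half-lives = t / t_half = 62.7 / 10.1 = 6.207921
Decay factor = 0.5^6.207921 = 0.01352787
C(t) = 399.4 * 0.01352787 = 5.403 ng/mL

5.403


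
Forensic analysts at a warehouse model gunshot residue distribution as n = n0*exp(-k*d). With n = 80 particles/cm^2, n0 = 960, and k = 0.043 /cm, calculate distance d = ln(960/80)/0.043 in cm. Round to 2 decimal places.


GSR distance calculation:
n0/n = 960 / 80 = 12
ln(n0/n) = 2.484907
d = 2.484907 / 0.043 = 57.79 cm

57.79


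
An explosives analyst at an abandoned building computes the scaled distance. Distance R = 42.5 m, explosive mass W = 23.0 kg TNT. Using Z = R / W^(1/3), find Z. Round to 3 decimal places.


Scaled distance calculation:
W^(1/3) = 23.0^(1/3) = 2.843867
Z = R / W^(1/3) = 42.5 / 2.843867
Z = 14.944 m/kg^(1/3)

14.944


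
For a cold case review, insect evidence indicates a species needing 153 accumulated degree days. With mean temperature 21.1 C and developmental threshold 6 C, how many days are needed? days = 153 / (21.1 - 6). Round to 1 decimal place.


Insect development time:
Effective temperature = avg_temp - T_base = 21.1 - 6 = 15.1 C
Days = ADD / effective_temp = 153 / 15.1 = 10.1 days

10.1


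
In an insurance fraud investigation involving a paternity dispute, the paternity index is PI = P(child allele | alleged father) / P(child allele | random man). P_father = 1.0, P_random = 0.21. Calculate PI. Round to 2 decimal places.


Paternity Index calculation:
PI = P(allele|father) / P(allele|random)
PI = 1.0 / 0.21
PI = 4.76

4.76


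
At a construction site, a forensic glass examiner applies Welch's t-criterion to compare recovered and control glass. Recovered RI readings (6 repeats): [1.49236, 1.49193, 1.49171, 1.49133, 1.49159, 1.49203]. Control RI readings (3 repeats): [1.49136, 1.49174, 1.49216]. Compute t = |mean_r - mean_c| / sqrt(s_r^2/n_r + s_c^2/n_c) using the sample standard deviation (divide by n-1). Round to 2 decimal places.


Welch's t-criterion for glass RI comparison:
Recovered mean = sum / n_r = 8.95095 / 6 = 1.491825
Control mean = sum / n_c = 4.47526 / 3 = 1.4917533
Recovered sample variance s_r^2 = 1.3055e-07
Control sample variance s_c^2 = 1.60133e-07
Welch SE (unpooled) = sqrt(s_r^2/n_r + s_c^2/n_c) = sqrt(2.17583e-08 + 5.33778e-08) = sqrt(7.51361e-08) = 0.00027411
|mean_r - mean_c| = 7.16667e-05
t = 7.16667e-05 / 0.00027411 = 0.26

0.26


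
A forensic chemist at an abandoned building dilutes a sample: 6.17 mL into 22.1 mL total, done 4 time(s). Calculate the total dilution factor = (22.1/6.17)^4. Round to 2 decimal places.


Dilution factor calculation:
Single dilution = V_total / V_sample = 22.1 / 6.17 ≈ 3.581848
Number of dilutions = 4
Total DF = (22.1 / 6.17)^4 (full precision, rounded at the end) = 164.60

164.60


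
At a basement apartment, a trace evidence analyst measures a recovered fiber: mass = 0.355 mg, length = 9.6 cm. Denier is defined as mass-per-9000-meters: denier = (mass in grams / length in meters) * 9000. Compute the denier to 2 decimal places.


Denier calculation:
Mass in grams = 0.355 mg / 1000 = 0.000355 g
Length in meters = 9.6 cm / 100 = 0.096 m
Linear density = mass / length = 0.000355 / 0.096 = 0.00369792 g/m
Denier = (g/m) * 9000 = 0.00369792 * 9000 = 33.28

33.28


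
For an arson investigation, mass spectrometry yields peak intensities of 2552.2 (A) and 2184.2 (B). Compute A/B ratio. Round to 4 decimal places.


Spectral peak ratio:
Peak A = 2552.2 counts
Peak B = 2184.2 counts
Ratio = 2552.2 / 2184.2 = 1.1685

1.1685


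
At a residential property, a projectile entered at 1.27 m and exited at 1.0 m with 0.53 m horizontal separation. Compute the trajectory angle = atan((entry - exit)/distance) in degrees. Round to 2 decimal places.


Bullet trajectory angle:
Height difference = 1.27 - 1.0 = 0.27 m
angle = atan(0.27 / 0.53)
angle = atan(0.509434)
angle = 27.00 degrees

27.00


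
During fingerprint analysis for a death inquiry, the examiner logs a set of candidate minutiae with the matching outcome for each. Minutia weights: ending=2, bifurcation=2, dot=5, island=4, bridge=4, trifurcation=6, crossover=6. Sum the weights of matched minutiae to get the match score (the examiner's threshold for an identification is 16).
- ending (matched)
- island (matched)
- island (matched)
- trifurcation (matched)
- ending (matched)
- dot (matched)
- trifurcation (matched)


Weighted minutiae match score:
  ending: matched, +2 (running total 2)
  island: matched, +4 (running total 6)
  island: matched, +4 (running total 10)
  trifurcation: matched, +6 (running total 16)
  ending: matched, +2 (running total 18)
  dot: matched, +5 (running total 23)
  trifurcation: matched, +6 (running total 29)
Total score = 29
Threshold = 16; verdict = identification

29


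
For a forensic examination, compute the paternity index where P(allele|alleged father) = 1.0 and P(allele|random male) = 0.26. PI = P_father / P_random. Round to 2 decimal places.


Paternity Index calculation:
PI = P(allele|father) / P(allele|random)
PI = 1.0 / 0.26
PI = 3.85

3.85


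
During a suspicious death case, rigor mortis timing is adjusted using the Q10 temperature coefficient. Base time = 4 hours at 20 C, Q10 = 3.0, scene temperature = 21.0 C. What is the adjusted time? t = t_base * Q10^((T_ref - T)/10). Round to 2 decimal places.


Rigor mortis time adjustment:
Exponent = (T_ref - T_actual) / 10 = (20 - 21.0) / 10 = -0.1
Q10 factor = 3.0^-0.1 = 0.89596
t_adjusted = 4 * 0.89596 = 3.58 hours

3.58


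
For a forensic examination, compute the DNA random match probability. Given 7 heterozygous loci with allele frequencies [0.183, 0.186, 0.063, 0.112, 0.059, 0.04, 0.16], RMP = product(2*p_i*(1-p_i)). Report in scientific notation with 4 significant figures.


Computing RMP for 7 loci:
Locus 1: 2 * 0.183 * 0.817 = 0.299022
Locus 2: 2 * 0.186 * 0.814 = 0.302808
Locus 3: 2 * 0.063 * 0.937 = 0.118062
Locus 4: 2 * 0.112 * 0.888 = 0.198912
Locus 5: 2 * 0.059 * 0.941 = 0.111038
Locus 6: 2 * 0.04 * 0.96 = 0.0768
Locus 7: 2 * 0.16 * 0.84 = 0.2688
RMP = 4.874e-06

4.874e-06


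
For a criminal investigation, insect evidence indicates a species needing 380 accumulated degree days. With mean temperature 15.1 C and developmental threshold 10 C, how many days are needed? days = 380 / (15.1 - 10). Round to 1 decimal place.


Insect development time:
Effective temperature = avg_temp - T_base = 15.1 - 10 = 5.1 C
Days = ADD / effective_temp = 380 / 5.1 = 74.5 days

74.5


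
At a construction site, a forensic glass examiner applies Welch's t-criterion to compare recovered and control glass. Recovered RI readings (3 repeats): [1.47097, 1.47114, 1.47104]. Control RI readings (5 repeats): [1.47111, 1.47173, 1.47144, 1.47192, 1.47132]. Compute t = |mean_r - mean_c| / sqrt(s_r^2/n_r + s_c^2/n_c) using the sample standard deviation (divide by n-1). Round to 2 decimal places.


Welch's t-criterion for glass RI comparison:
Recovered mean = sum / n_r = 4.41315 / 3 = 1.47105
Control mean = sum / n_c = 7.35752 / 5 = 1.471504
Recovered sample variance s_r^2 = 7.3e-09
Control sample variance s_c^2 = 1.0433e-07
Welch SE (unpooled) = sqrt(s_r^2/n_r + s_c^2/n_c) = sqrt(2.43333e-09 + 2.0866e-08) = sqrt(2.32993e-08) = 0.000152641
|mean_r - mean_c| = 0.000454
t = 0.000454 / 0.000152641 = 2.97

2.97


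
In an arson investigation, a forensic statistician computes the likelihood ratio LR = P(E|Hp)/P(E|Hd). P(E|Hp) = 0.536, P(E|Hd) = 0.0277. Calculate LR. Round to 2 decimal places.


Likelihood ratio calculation:
LR = P(E|Hp) / P(E|Hd)
LR = 0.536 / 0.0277
LR = 19.35

19.35


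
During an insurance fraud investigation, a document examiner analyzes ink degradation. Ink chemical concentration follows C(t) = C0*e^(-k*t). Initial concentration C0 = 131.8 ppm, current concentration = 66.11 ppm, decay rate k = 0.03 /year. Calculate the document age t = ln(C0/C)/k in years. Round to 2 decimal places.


Document age estimation:
C0/C = 131.8 / 66.11 = 1.993647
ln(C0/C) = 0.689966
t = 0.689966 / 0.03 = 23.00 years

23.00


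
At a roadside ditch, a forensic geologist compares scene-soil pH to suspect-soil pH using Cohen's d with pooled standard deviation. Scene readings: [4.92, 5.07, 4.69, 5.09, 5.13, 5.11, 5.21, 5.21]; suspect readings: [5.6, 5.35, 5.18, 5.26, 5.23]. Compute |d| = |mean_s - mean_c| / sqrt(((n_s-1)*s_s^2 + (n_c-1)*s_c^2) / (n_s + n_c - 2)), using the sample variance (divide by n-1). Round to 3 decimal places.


Pooled-variance Cohen's d for soil pH comparison:
Scene mean = 40.43 / 8 = 5.05375
Suspect mean = 26.62 / 5 = 5.324
Scene sample variance s_s^2 = 0.029941
Suspect sample variance s_c^2 = 0.02763
Pooled variance = ((n_s-1)*s_s^2 + (n_c-1)*s_c^2) / (n_s + n_c - 2) = 0.029101
Pooled SD = sqrt(0.029101) = 0.17059
Mean difference = -0.27025
|d| = |-0.27025| / 0.17059 = 1.584

1.584


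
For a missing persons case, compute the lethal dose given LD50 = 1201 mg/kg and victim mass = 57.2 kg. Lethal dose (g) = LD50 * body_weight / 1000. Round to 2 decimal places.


Lethal dose calculation:
Lethal dose = LD50 * body_weight / 1000
= 1201 * 57.2 / 1000
= 68697.2 / 1000
= 68.70 g

68.70


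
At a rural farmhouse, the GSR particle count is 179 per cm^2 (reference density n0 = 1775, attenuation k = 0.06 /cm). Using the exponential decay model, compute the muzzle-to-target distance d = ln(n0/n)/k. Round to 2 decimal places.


GSR distance calculation:
n0/n = 1775 / 179 = 9.916201
ln(n0/n) = 2.29417
d = 2.29417 / 0.06 = 38.24 cm

38.24


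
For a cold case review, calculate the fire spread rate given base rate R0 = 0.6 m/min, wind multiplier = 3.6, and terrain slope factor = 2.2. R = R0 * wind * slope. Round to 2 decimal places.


Fire spread rate calculation:
R = R0 * wind_factor * slope_factor
= 0.6 * 3.6 * 2.2
= 2.16 * 2.2
= 4.75 m/min

4.75


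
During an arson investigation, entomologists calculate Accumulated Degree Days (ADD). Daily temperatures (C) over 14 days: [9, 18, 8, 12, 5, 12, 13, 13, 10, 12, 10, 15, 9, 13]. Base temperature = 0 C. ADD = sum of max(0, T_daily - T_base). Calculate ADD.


Computing ADD day by day:
Day 1: max(0, 9 - 0) = 9
Day 2: max(0, 18 - 0) = 18
Day 3: max(0, 8 - 0) = 8
Day 4: max(0, 12 - 0) = 12
Day 5: max(0, 5 - 0) = 5
Day 6: max(0, 12 - 0) = 12
Day 7: max(0, 13 - 0) = 13
Day 8: max(0, 13 - 0) = 13
Day 9: max(0, 10 - 0) = 10
Day 10: max(0, 12 - 0) = 12
Day 11: max(0, 10 - 0) = 10
Day 12: max(0, 15 - 0) = 15
Day 13: max(0, 9 - 0) = 9
Day 14: max(0, 13 - 0) = 13
Total ADD = 159

159


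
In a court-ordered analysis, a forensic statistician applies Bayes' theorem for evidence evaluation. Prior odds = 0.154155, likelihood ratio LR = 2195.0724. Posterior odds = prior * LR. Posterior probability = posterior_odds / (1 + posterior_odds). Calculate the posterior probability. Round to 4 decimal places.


Bayesian evidence evaluation:
Posterior odds = prior_odds * LR = 0.154155 * 2195.0724 = 338.3814
Posterior probability = posterior_odds / (1 + posterior_odds)
= 338.3814 / (1 + 338.3814)
= 338.3814 / 339.3814
= 0.9971

0.9971


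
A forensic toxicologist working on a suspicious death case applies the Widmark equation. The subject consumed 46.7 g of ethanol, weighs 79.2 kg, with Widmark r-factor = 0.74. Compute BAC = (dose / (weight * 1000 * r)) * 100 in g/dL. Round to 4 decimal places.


Applying the Widmark formula:
BAC = (dose_g / (body_wt * 1000 * r)) * 100
Denominator = 79.2 * 1000 * 0.74 = 58608
BAC = (46.7 / 58608) * 100
BAC = 0.0797 g/dL

0.0797


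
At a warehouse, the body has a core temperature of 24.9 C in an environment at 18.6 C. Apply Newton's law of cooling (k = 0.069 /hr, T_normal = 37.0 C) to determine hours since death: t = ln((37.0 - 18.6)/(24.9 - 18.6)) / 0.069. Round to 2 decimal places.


Using Newton's law of cooling:
t = ln((T_normal - T_ambient) / (T_body - T_ambient)) / k
T_normal - T_ambient = 18.4
T_body - T_ambient = 6.3
Ratio = 2.920635
ln(ratio) = 1.071801
t = 1.071801 / 0.069 = 15.53 hours

15.53


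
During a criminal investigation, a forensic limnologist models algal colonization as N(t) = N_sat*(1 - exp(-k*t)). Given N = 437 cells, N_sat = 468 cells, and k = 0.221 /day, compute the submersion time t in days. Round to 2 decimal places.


PMSI from diatom colonization curve:
N / N_sat = 437 / 468 = 0.933761
1 - N/N_sat = 0.066239
ln(1 - N/N_sat) = -2.714486
t = -ln(1 - N/N_sat) / k = -(-2.714486) / 0.221 = 12.28 days

12.28


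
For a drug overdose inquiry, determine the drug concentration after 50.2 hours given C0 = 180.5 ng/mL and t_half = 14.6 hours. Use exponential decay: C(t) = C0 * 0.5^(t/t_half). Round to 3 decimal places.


Drug concentration decay:
Number of half-lives = t / t_half = 50.2 / 14.6 = 3.438356
Decay factor = 0.5^3.438356 = 0.09224688
C(t) = 180.5 * 0.09224688 = 16.651 ng/mL

16.651


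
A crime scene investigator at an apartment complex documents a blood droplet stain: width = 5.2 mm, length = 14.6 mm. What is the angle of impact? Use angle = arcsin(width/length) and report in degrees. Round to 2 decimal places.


Blood spatter impact angle calculation:
width / length = 5.2 / 14.6 = 0.356164
angle = arcsin(0.356164)
angle = 20.86 degrees

20.86


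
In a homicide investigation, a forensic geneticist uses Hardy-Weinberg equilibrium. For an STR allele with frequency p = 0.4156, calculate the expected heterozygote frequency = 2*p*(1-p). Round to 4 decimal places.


Hardy-Weinberg heterozygote frequency:
q = 1 - p = 1 - 0.4156 = 0.5844
2pq = 2 * 0.4156 * 0.5844 = 0.4858

0.4858


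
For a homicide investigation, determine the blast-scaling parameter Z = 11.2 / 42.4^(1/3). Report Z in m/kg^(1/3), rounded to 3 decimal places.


Scaled distance calculation:
W^(1/3) = 42.4^(1/3) = 3.487027
Z = R / W^(1/3) = 11.2 / 3.487027
Z = 3.212 m/kg^(1/3)

3.212


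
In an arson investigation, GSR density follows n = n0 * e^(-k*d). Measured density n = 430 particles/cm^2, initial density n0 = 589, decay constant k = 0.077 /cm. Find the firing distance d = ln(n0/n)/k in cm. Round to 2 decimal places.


GSR distance calculation:
n0/n = 589 / 430 = 1.369767
ln(n0/n) = 0.314641
d = 0.314641 / 0.077 = 4.09 cm

4.09


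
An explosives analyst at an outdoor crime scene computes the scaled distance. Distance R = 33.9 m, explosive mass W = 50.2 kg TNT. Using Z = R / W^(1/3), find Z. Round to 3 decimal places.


Scaled distance calculation:
W^(1/3) = 50.2^(1/3) = 3.688937
Z = R / W^(1/3) = 33.9 / 3.688937
Z = 9.190 m/kg^(1/3)

9.190


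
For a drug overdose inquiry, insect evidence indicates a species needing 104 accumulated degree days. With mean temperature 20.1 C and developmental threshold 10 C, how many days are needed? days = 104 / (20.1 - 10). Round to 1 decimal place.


Insect development time:
Effective temperature = avg_temp - T_base = 20.1 - 10 = 10.1 C
Days = ADD / effective_temp = 104 / 10.1 = 10.3 days

10.3


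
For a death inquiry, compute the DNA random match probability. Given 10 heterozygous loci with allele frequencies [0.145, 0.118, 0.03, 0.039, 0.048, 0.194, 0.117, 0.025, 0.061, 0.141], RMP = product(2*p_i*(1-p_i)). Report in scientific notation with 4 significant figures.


Computing RMP for 10 loci:
Locus 1: 2 * 0.145 * 0.855 = 0.24795
Locus 2: 2 * 0.118 * 0.882 = 0.208152
Locus 3: 2 * 0.03 * 0.97 = 0.0582
Locus 4: 2 * 0.039 * 0.961 = 0.074958
Locus 5: 2 * 0.048 * 0.952 = 0.091392
Locus 6: 2 * 0.194 * 0.806 = 0.312728
Locus 7: 2 * 0.117 * 0.883 = 0.206622
Locus 8: 2 * 0.025 * 0.975 = 0.04875
Locus 9: 2 * 0.061 * 0.939 = 0.114558
Locus 10: 2 * 0.141 * 0.859 = 0.242238
RMP = 1.799e-09

1.799e-09


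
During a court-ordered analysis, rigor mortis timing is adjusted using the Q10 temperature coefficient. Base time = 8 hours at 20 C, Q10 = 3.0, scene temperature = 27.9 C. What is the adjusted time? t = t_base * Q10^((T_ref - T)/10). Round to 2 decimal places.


Rigor mortis time adjustment:
Exponent = (T_ref - T_actual) / 10 = (20 - 27.9) / 10 = -0.79
Q10 factor = 3.0^-0.79 = 0.41983
t_adjusted = 8 * 0.41983 = 3.36 hours

3.36


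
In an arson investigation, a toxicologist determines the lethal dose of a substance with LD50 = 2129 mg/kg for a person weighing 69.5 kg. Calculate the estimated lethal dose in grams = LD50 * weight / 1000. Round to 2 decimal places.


Lethal dose calculation:
Lethal dose = LD50 * body_weight / 1000
= 2129 * 69.5 / 1000
= 147965.5 / 1000
= 147.97 g

147.97


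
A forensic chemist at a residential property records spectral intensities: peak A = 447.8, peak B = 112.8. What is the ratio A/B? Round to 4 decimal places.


Spectral peak ratio:
Peak A = 447.8 counts
Peak B = 112.8 counts
Ratio = 447.8 / 112.8 = 3.9699

3.9699


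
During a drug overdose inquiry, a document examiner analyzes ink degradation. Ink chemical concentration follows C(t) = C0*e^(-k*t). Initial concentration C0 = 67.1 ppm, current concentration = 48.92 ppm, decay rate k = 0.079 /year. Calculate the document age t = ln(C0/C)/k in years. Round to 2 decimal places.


Document age estimation:
C0/C = 67.1 / 48.92 = 1.371627
ln(C0/C) = 0.315998
t = 0.315998 / 0.079 = 4.00 years

4.00


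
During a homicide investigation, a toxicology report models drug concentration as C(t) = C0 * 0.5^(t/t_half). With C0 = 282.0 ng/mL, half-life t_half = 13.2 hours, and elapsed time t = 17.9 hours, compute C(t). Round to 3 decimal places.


Drug concentration decay:
Number of half-lives = t / t_half = 17.9 / 13.2 = 1.356061
Decay factor = 0.5^1.356061 = 0.39064742
C(t) = 282.0 * 0.39064742 = 110.163 ng/mL

110.163


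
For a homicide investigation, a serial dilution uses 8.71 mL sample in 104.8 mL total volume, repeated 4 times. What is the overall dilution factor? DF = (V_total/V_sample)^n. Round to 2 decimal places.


Dilution factor calculation:
Single dilution = V_total / V_sample = 104.8 / 8.71 ≈ 12.032147
Number of dilutions = 4
Total DF = (104.8 / 8.71)^4 (full precision, rounded at the end) = 20959.09

20959.09


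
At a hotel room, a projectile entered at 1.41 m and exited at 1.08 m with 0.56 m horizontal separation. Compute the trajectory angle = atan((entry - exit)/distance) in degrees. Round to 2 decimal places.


Bullet trajectory angle:
Height difference = 1.41 - 1.08 = 0.33 m
angle = atan(0.33 / 0.56)
angle = atan(0.589286)
angle = 30.51 degrees

30.51


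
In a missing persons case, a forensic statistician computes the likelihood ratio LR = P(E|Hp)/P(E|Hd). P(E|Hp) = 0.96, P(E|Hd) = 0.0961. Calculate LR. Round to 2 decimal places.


Likelihood ratio calculation:
LR = P(E|Hp) / P(E|Hd)
LR = 0.96 / 0.0961
LR = 9.99

9.99


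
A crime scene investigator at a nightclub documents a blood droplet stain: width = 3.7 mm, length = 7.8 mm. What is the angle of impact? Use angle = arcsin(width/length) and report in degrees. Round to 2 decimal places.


Blood spatter impact angle calculation:
width / length = 3.7 / 7.8 = 0.474359
angle = arcsin(0.474359)
angle = 28.32 degrees

28.32


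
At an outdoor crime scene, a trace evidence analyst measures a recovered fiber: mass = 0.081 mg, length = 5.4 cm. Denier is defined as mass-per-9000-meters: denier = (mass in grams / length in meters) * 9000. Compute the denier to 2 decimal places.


Denier calculation:
Mass in grams = 0.081 mg / 1000 = 0.000081 g
Length in meters = 5.4 cm / 100 = 0.054 m
Linear density = mass / length = 0.000081 / 0.054 = 0.0015 g/m
Denier = (g/m) * 9000 = 0.0015 * 9000 = 13.50

13.50


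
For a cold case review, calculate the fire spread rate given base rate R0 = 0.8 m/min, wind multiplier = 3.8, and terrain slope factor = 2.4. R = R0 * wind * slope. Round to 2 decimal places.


Fire spread rate calculation:
R = R0 * wind_factor * slope_factor
= 0.8 * 3.8 * 2.4
= 3.04 * 2.4
= 7.30 m/min

7.30


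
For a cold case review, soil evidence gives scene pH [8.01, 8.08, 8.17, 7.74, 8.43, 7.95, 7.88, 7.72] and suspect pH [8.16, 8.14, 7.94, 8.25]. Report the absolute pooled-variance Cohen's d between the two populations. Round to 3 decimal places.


Pooled-variance Cohen's d for soil pH comparison:
Scene mean = 63.98 / 8 = 7.9975
Suspect mean = 32.49 / 4 = 8.1225
Scene sample variance s_s^2 = 0.054736
Suspect sample variance s_c^2 = 0.017092
Pooled variance = ((n_s-1)*s_s^2 + (n_c-1)*s_c^2) / (n_s + n_c - 2) = 0.043442
Pooled SD = sqrt(0.043442) = 0.208427
Mean difference = -0.125
|d| = |-0.125| / 0.208427 = 0.600

0.600


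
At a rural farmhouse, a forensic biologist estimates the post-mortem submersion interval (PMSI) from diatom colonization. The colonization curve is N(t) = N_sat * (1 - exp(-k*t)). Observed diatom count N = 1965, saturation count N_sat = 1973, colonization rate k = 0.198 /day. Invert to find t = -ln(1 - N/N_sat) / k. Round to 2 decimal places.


PMSI from diatom colonization curve:
N / N_sat = 1965 / 1973 = 0.995945
1 - N/N_sat = 0.004055
ln(1 - N/N_sat) = -5.507805
t = -ln(1 - N/N_sat) / k = -(-5.507805) / 0.198 = 27.82 days

27.82


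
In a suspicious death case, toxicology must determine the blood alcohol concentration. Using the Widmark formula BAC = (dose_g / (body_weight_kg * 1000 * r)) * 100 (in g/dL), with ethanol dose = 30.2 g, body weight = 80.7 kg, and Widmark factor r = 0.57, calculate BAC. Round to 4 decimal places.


Applying the Widmark formula:
BAC = (dose_g / (body_wt * 1000 * r)) * 100
Denominator = 80.7 * 1000 * 0.57 = 45999
BAC = (30.2 / 45999) * 100
BAC = 0.0657 g/dL

0.0657


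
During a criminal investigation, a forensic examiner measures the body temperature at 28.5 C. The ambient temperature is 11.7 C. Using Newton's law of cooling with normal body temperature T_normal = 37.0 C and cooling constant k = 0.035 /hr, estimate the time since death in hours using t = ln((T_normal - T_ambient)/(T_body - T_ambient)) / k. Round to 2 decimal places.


Using Newton's law of cooling:
t = ln((T_normal - T_ambient) / (T_body - T_ambient)) / k
T_normal - T_ambient = 25.3
T_body - T_ambient = 16.8
Ratio = 1.505952
ln(ratio) = 0.409425
t = 0.409425 / 0.035 = 11.70 hours

11.70


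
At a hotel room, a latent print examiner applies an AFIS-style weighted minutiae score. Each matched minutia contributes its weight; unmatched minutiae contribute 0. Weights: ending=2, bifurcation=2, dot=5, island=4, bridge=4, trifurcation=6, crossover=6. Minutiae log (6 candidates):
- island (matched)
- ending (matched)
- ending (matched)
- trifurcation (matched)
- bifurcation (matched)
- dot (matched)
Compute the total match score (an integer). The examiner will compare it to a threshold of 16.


Weighted minutiae match score:
  island: matched, +4 (running total 4)
  ending: matched, +2 (running total 6)
  ending: matched, +2 (running total 8)
  trifurcation: matched, +6 (running total 14)
  bifurcation: matched, +2 (running total 16)
  dot: matched, +5 (running total 21)
Total score = 21
Threshold = 16; verdict = identification

21


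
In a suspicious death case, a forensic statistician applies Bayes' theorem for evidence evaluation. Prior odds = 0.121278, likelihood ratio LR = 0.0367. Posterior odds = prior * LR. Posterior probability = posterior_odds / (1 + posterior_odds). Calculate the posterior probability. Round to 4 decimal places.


Bayesian evidence evaluation:
Posterior odds = prior_odds * LR = 0.121278 * 0.0367 = 0.004450903
Posterior probability = posterior_odds / (1 + posterior_odds)
= 0.004450903 / (1 + 0.004450903)
= 0.004450903 / 1.004450903
= 0.0044

0.0044


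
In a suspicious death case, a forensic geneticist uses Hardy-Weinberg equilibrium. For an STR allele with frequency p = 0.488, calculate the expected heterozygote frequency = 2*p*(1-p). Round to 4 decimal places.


Hardy-Weinberg heterozygote frequency:
q = 1 - p = 1 - 0.488 = 0.512
2pq = 2 * 0.488 * 0.512 = 0.4997

0.4997


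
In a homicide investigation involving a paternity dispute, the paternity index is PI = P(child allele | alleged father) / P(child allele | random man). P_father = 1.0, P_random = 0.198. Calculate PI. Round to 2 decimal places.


Paternity Index calculation:
PI = P(allele|father) / P(allele|random)
PI = 1.0 / 0.198
PI = 5.05

5.05


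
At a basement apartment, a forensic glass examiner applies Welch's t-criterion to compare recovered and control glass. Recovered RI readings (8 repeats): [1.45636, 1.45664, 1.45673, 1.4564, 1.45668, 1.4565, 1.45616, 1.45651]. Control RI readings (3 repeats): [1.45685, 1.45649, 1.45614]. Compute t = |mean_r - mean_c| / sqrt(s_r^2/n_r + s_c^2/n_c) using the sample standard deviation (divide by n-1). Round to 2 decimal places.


Welch's t-criterion for glass RI comparison:
Recovered mean = sum / n_r = 11.65198 / 8 = 1.4564975
Control mean = sum / n_c = 4.36948 / 3 = 1.4564933
Recovered sample variance s_r^2 = 3.57357e-08
Control sample variance s_c^2 = 1.26033e-07
Welch SE (unpooled) = sqrt(s_r^2/n_r + s_c^2/n_c) = sqrt(4.46696e-09 + 4.20111e-08) = sqrt(4.64781e-08) = 0.000215588
|mean_r - mean_c| = 4.16667e-06
t = 4.16667e-06 / 0.000215588 = 0.02

0.02


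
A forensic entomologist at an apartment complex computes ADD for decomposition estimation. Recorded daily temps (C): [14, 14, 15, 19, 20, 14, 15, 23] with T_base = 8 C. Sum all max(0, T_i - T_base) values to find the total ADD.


Computing ADD day by day:
Day 1: max(0, 14 - 8) = 6
Day 2: max(0, 14 - 8) = 6
Day 3: max(0, 15 - 8) = 7
Day 4: max(0, 19 - 8) = 11
Day 5: max(0, 20 - 8) = 12
Day 6: max(0, 14 - 8) = 6
Day 7: max(0, 15 - 8) = 7
Day 8: max(0, 23 - 8) = 15
Total ADD = 70

70


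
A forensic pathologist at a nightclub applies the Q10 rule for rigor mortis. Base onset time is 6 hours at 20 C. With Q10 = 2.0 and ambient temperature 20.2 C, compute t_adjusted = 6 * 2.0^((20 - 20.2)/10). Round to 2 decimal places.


Rigor mortis time adjustment:
Exponent = (T_ref - T_actual) / 10 = (20 - 20.2) / 10 = -0.02
Q10 factor = 2.0^-0.02 = 0.98623
t_adjusted = 6 * 0.98623 = 5.92 hours

5.92


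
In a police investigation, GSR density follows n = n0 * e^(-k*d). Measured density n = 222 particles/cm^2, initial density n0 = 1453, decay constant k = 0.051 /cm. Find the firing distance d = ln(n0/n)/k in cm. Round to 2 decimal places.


GSR distance calculation:
n0/n = 1453 / 222 = 6.545045
ln(n0/n) = 1.878708
d = 1.878708 / 0.051 = 36.84 cm

36.84


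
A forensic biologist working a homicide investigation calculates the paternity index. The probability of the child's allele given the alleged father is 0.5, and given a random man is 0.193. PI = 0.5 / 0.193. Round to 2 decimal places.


Paternity Index calculation:
PI = P(allele|father) / P(allele|random)
PI = 0.5 / 0.193
PI = 2.59

2.59


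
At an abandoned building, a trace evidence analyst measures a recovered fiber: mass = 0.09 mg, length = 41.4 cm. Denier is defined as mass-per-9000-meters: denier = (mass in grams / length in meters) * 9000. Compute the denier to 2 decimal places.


Denier calculation:
Mass in grams = 0.09 mg / 1000 = 0.00009 g
Length in meters = 41.4 cm / 100 = 0.414 m
Linear density = mass / length = 0.00009 / 0.414 = 0.00021739 g/m
Denier = (g/m) * 9000 = 0.00021739 * 9000 = 1.96

1.96


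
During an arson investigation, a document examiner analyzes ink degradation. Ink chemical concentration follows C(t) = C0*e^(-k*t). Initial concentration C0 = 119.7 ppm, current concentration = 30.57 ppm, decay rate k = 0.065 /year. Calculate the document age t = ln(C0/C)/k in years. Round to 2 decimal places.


Document age estimation:
C0/C = 119.7 / 30.57 = 3.915604
ln(C0/C) = 1.36497
t = 1.36497 / 0.065 = 21.00 years

21.00


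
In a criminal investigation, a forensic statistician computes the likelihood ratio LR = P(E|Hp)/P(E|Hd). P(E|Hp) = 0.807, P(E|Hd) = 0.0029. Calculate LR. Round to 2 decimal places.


Likelihood ratio calculation:
LR = P(E|Hp) / P(E|Hd)
LR = 0.807 / 0.0029
LR = 278.28

278.28


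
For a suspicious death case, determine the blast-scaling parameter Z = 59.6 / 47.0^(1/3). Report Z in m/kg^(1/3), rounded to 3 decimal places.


Scaled distance calculation:
W^(1/3) = 47.0^(1/3) = 3.608826
Z = R / W^(1/3) = 59.6 / 3.608826
Z = 16.515 m/kg^(1/3)

16.515


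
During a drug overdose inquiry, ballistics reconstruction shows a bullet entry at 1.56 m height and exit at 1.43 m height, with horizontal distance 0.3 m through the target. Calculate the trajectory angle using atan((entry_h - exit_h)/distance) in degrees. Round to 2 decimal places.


Bullet trajectory angle:
Height difference = 1.56 - 1.43 = 0.13 m
angle = atan(0.13 / 0.3)
angle = atan(0.433333)
angle = 23.43 degrees

23.43


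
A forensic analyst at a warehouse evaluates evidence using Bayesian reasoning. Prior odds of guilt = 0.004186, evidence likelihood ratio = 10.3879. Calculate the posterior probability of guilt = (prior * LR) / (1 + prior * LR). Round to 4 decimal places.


Bayesian evidence evaluation:
Posterior odds = prior_odds * LR = 0.004186 * 10.3879 = 0.04348375
Posterior probability = posterior_odds / (1 + posterior_odds)
= 0.04348375 / (1 + 0.04348375)
= 0.04348375 / 1.04348375
= 0.0417

0.0417


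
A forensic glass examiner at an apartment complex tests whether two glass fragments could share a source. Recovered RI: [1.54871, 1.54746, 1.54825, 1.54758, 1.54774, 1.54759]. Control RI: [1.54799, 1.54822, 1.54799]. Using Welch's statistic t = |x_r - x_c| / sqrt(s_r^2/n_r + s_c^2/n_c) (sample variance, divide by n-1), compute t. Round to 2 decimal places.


Welch's t-criterion for glass RI comparison:
Recovered mean = sum / n_r = 9.28733 / 6 = 1.5478883
Control mean = sum / n_c = 4.6442 / 3 = 1.5480667
Recovered sample variance s_r^2 = 2.39097e-07
Control sample variance s_c^2 = 1.76333e-08
Welch SE (unpooled) = sqrt(s_r^2/n_r + s_c^2/n_c) = sqrt(3.98494e-08 + 5.87778e-09) = sqrt(4.57272e-08) = 0.000213839
|mean_r - mean_c| = 0.000178333
t = 0.000178333 / 0.000213839 = 0.83

0.83


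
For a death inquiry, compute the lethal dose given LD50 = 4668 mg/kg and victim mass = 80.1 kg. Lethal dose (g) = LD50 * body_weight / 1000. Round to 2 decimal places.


Lethal dose calculation:
Lethal dose = LD50 * body_weight / 1000
= 4668 * 80.1 / 1000
= 373906.8 / 1000
= 373.91 g

373.91


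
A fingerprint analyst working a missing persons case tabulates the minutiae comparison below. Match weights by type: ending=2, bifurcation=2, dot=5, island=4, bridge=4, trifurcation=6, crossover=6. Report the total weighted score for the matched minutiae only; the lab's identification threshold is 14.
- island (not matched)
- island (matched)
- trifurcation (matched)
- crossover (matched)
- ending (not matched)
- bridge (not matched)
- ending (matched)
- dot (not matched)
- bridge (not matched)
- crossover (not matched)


Weighted minutiae match score:
  island: not matched, +0
  island: matched, +4 (running total 4)
  trifurcation: matched, +6 (running total 10)
  crossover: matched, +6 (running total 16)
  ending: not matched, +0
  bridge: not matched, +0
  ending: matched, +2 (running total 18)
  dot: not matched, +0
  bridge: not matched, +0
  crossover: not matched, +0
Total score = 18
Threshold = 14; verdict = identification

18


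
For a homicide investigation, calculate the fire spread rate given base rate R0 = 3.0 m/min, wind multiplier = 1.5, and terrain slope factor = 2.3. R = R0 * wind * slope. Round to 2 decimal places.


Fire spread rate calculation:
R = R0 * wind_factor * slope_factor
= 3.0 * 1.5 * 2.3
= 4.5 * 2.3
= 10.35 m/min

10.35


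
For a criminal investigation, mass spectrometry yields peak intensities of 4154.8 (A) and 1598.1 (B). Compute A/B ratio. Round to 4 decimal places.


Spectral peak ratio:
Peak A = 4154.8 counts
Peak B = 1598.1 counts
Ratio = 4154.8 / 1598.1 = 2.5998

2.5998


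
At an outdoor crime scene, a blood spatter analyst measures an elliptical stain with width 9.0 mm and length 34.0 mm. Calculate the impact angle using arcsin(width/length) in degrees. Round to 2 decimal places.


Blood spatter impact angle calculation:
width / length = 9.0 / 34.0 = 0.264706
angle = arcsin(0.264706)
angle = 15.35 degrees

15.35


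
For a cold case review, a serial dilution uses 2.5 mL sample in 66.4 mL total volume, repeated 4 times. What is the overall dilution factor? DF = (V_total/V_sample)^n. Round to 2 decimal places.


Dilution factor calculation:
Single dilution = V_total / V_sample = 66.4 / 2.5 ≈ 26.56
Number of dilutions = 4
Total DF = (66.4 / 2.5)^4 (full precision, rounded at the end) = 497636.56

497636.56


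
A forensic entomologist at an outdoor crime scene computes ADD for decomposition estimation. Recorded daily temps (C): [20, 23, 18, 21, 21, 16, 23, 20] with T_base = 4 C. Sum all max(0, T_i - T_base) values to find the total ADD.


Computing ADD day by day:
Day 1: max(0, 20 - 4) = 16
Day 2: max(0, 23 - 4) = 19
Day 3: max(0, 18 - 4) = 14
Day 4: max(0, 21 - 4) = 17
Day 5: max(0, 21 - 4) = 17
Day 6: max(0, 16 - 4) = 12
Day 7: max(0, 23 - 4) = 19
Day 8: max(0, 20 - 4) = 16
Total ADD = 130

130


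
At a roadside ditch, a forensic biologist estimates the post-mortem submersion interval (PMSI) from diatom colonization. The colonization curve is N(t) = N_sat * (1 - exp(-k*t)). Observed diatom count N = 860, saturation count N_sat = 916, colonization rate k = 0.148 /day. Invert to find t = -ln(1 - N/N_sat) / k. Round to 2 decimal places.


PMSI from diatom colonization curve:
N / N_sat = 860 / 916 = 0.938865
1 - N/N_sat = 0.061135
ln(1 - N/N_sat) = -2.794671
t = -ln(1 - N/N_sat) / k = -(-2.794671) / 0.148 = 18.88 days

18.88


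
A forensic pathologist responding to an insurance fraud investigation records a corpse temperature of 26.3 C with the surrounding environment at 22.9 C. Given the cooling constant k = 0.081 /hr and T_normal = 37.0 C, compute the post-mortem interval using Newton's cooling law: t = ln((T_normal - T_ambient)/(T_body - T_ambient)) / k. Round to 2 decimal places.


Using Newton's law of cooling:
t = ln((T_normal - T_ambient) / (T_body - T_ambient)) / k
T_normal - T_ambient = 14.1
T_body - T_ambient = 3.4
Ratio = 4.147059
ln(ratio) = 1.422399
t = 1.422399 / 0.081 = 17.56 hours

17.56


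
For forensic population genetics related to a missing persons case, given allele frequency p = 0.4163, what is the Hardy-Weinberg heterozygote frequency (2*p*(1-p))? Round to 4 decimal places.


Hardy-Weinberg heterozygote frequency:
q = 1 - p = 1 - 0.4163 = 0.5837
2pq = 2 * 0.4163 * 0.5837 = 0.4860

0.4860


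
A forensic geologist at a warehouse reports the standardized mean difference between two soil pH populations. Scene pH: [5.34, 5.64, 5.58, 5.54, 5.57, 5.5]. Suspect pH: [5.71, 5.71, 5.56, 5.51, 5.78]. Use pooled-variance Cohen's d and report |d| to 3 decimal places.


Pooled-variance Cohen's d for soil pH comparison:
Scene mean = 33.17 / 6 = 5.528333
Suspect mean = 28.27 / 5 = 5.654
Scene sample variance s_s^2 = 0.010657
Suspect sample variance s_c^2 = 0.01293
Pooled variance = ((n_s-1)*s_s^2 + (n_c-1)*s_c^2) / (n_s + n_c - 2) = 0.011667
Pooled SD = sqrt(0.011667) = 0.108014
Mean difference = -0.125667
|d| = |-0.125667| / 0.108014 = 1.163

1.163


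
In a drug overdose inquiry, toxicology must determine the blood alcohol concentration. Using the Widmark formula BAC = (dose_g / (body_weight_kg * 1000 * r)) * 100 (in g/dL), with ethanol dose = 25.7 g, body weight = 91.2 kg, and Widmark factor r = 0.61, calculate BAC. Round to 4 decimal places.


Applying the Widmark formula:
BAC = (dose_g / (body_wt * 1000 * r)) * 100
Denominator = 91.2 * 1000 * 0.61 = 55632
BAC = (25.7 / 55632) * 100
BAC = 0.0462 g/dL

0.0462


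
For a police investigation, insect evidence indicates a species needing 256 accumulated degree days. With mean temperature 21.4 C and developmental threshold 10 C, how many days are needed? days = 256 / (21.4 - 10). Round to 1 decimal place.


Insect development time:
Effective temperature = avg_temp - T_base = 21.4 - 10 = 11.4 C
Days = ADD / effective_temp = 256 / 11.4 = 22.5 days

22.5


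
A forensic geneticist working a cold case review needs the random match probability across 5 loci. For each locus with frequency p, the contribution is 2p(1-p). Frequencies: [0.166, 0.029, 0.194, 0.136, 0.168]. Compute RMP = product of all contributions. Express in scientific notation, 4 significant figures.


Computing RMP for 5 loci:
Locus 1: 2 * 0.166 * 0.834 = 0.276888
Locus 2: 2 * 0.029 * 0.971 = 0.056318
Locus 3: 2 * 0.194 * 0.806 = 0.312728
Locus 4: 2 * 0.136 * 0.864 = 0.235008
Locus 5: 2 * 0.168 * 0.832 = 0.279552
RMP = 3.204e-04

3.204e-04
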